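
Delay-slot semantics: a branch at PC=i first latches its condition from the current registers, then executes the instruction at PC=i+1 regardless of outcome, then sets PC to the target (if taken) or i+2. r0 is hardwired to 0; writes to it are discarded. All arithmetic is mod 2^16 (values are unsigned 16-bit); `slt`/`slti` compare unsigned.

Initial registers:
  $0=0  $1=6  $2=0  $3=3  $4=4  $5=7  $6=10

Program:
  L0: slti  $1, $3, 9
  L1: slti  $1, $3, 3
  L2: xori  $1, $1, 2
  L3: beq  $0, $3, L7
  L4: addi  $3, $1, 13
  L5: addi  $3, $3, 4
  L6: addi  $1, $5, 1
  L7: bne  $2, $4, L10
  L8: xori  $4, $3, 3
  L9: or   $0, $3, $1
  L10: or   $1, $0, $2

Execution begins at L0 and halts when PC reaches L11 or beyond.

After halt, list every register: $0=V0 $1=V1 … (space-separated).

[0] slti  $1, $3, 9  →  {$0:0, $1:1, $2:0, $3:3, $4:4, $5:7, $6:10}
[1] slti  $1, $3, 3  →  {$0:0, $1:0, $2:0, $3:3, $4:4, $5:7, $6:10}
[2] xori  $1, $1, 2  →  {$0:0, $1:2, $2:0, $3:3, $4:4, $5:7, $6:10}
[3] beq  $0, $3, L7  →  {$0:0, $1:2, $2:0, $3:3, $4:4, $5:7, $6:10}  ⟨branch fallthrough⟩
[4] addi  $3, $1, 13  →  {$0:0, $1:2, $2:0, $3:15, $4:4, $5:7, $6:10}
[5] addi  $3, $3, 4  →  {$0:0, $1:2, $2:0, $3:19, $4:4, $5:7, $6:10}
[6] addi  $1, $5, 1  →  {$0:0, $1:8, $2:0, $3:19, $4:4, $5:7, $6:10}
[7] bne  $2, $4, L10  →  {$0:0, $1:8, $2:0, $3:19, $4:4, $5:7, $6:10}  ⟨branch taken⟩
[8] xori  $4, $3, 3  →  {$0:0, $1:8, $2:0, $3:19, $4:16, $5:7, $6:10}
[10] or   $1, $0, $2  →  {$0:0, $1:0, $2:0, $3:19, $4:16, $5:7, $6:10}

$0=0 $1=0 $2=0 $3=19 $4=16 $5=7 $6=10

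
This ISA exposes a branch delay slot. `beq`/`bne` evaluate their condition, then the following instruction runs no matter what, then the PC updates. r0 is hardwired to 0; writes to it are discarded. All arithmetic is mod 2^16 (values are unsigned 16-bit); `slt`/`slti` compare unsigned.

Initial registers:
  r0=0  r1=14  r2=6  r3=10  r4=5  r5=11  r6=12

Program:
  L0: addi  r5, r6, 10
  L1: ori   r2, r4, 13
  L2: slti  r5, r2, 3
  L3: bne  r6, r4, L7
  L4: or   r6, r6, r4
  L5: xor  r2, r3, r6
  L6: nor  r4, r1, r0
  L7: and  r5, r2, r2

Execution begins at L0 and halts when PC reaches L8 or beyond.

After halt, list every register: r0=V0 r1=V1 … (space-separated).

  step pc=0: addi  r5, r6, 10  regs=(0,14,6,10,5,22,12)
  step pc=1: ori   r2, r4, 13  regs=(0,14,13,10,5,22,12)
  step pc=2: slti  r5, r2, 3  regs=(0,14,13,10,5,0,12)
  step pc=3: bne  r6, r4, L7  cond=T  regs=(0,14,13,10,5,0,12)
  step pc=4: or   r6, r6, r4  regs=(0,14,13,10,5,0,13)
  step pc=7: and  r5, r2, r2  regs=(0,14,13,10,5,13,13)

r0=0 r1=14 r2=13 r3=10 r4=5 r5=13 r6=13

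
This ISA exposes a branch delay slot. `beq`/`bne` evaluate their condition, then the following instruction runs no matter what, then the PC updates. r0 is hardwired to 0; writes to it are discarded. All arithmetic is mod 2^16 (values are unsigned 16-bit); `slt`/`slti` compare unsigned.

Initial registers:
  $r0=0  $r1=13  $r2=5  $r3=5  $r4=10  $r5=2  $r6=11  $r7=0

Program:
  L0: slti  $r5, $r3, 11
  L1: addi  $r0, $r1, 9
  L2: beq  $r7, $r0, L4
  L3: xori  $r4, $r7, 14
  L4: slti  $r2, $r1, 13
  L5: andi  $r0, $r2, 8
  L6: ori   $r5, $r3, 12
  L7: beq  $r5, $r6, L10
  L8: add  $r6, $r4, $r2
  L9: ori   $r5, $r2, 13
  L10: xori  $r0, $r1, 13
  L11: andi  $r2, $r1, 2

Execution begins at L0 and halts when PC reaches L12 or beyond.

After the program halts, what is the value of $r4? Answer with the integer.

14

#0 slti  $r5, $r3, 11 ; 0/13/5/5/10/1/11/0
#1 addi  $r0, $r1, 9 ; 0/13/5/5/10/1/11/0
#2 beq  $r7, $r0, L4 ; 0/13/5/5/10/1/11/0 ; →target
#3 xori  $r4, $r7, 14 ; 0/13/5/5/14/1/11/0
#4 slti  $r2, $r1, 13 ; 0/13/0/5/14/1/11/0
#5 andi  $r0, $r2, 8 ; 0/13/0/5/14/1/11/0
#6 ori   $r5, $r3, 12 ; 0/13/0/5/14/13/11/0
#7 beq  $r5, $r6, L10 ; 0/13/0/5/14/13/11/0 ; →fallthru
#8 add  $r6, $r4, $r2 ; 0/13/0/5/14/13/14/0
#9 ori   $r5, $r2, 13 ; 0/13/0/5/14/13/14/0
#10 xori  $r0, $r1, 13 ; 0/13/0/5/14/13/14/0
#11 andi  $r2, $r1, 2 ; 0/13/0/5/14/13/14/0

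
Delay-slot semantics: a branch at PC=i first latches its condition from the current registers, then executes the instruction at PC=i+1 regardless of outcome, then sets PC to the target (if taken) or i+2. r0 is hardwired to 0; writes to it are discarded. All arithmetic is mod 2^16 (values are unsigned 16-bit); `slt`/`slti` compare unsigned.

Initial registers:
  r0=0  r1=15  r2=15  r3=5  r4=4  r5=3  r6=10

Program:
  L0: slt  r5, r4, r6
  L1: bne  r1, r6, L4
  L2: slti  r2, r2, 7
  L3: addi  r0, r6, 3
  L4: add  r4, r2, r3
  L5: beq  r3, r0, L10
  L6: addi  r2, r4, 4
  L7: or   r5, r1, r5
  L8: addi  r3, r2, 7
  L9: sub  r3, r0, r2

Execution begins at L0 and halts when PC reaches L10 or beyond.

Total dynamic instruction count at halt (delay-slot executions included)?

9

  step pc=0: slt  r5, r4, r6  regs=(0,15,15,5,4,1,10)
  step pc=1: bne  r1, r6, L4  cond=T  regs=(0,15,15,5,4,1,10)
  step pc=2: slti  r2, r2, 7  regs=(0,15,0,5,4,1,10)
  step pc=4: add  r4, r2, r3  regs=(0,15,0,5,5,1,10)
  step pc=5: beq  r3, r0, L10  cond=F  regs=(0,15,0,5,5,1,10)
  step pc=6: addi  r2, r4, 4  regs=(0,15,9,5,5,1,10)
  step pc=7: or   r5, r1, r5  regs=(0,15,9,5,5,15,10)
  step pc=8: addi  r3, r2, 7  regs=(0,15,9,16,5,15,10)
  step pc=9: sub  r3, r0, r2  regs=(0,15,9,65527,5,15,10)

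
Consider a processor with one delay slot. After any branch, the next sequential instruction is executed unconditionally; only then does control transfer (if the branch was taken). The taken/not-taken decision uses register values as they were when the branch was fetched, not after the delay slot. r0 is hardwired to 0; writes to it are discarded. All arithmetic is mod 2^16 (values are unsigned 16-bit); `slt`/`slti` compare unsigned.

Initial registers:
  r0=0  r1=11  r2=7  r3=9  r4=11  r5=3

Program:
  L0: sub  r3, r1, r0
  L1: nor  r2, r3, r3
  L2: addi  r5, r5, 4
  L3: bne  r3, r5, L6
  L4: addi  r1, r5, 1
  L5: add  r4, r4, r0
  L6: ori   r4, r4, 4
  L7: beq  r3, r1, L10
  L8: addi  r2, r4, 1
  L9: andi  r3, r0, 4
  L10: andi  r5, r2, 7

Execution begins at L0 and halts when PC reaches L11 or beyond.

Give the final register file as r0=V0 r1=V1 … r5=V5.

r0=0 r1=8 r2=16 r3=0 r4=15 r5=0

  step pc=0: sub  r3, r1, r0  regs=(0,11,7,11,11,3)
  step pc=1: nor  r2, r3, r3  regs=(0,11,65524,11,11,3)
  step pc=2: addi  r5, r5, 4  regs=(0,11,65524,11,11,7)
  step pc=3: bne  r3, r5, L6  cond=T  regs=(0,11,65524,11,11,7)
  step pc=4: addi  r1, r5, 1  regs=(0,8,65524,11,11,7)
  step pc=6: ori   r4, r4, 4  regs=(0,8,65524,11,15,7)
  step pc=7: beq  r3, r1, L10  cond=F  regs=(0,8,65524,11,15,7)
  step pc=8: addi  r2, r4, 1  regs=(0,8,16,11,15,7)
  step pc=9: andi  r3, r0, 4  regs=(0,8,16,0,15,7)
  step pc=10: andi  r5, r2, 7  regs=(0,8,16,0,15,0)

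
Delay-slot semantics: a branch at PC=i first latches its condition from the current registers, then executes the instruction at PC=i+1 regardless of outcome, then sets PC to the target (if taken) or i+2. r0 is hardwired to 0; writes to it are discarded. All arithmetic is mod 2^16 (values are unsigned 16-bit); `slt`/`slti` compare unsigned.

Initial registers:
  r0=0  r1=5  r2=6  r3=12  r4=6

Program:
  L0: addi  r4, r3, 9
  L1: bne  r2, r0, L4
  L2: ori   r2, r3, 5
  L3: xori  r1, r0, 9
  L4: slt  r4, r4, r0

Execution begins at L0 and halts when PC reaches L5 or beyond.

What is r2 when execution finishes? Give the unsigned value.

#0 addi  r4, r3, 9 ; 0/5/6/12/21
#1 bne  r2, r0, L4 ; 0/5/6/12/21 ; →target
#2 ori   r2, r3, 5 ; 0/5/13/12/21
#4 slt  r4, r4, r0 ; 0/5/13/12/0

13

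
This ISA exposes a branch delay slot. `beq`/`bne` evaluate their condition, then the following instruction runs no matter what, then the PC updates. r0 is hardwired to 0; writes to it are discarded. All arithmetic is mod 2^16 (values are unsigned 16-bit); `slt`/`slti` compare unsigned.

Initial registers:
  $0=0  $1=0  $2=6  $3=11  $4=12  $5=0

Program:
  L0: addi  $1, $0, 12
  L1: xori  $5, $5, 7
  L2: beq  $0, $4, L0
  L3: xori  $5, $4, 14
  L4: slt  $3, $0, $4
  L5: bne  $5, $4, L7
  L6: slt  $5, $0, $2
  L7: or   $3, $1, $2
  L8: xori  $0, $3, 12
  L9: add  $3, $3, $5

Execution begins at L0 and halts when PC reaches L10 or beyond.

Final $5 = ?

1

  step pc=0: addi  $1, $0, 12  regs=(0,12,6,11,12,0)
  step pc=1: xori  $5, $5, 7  regs=(0,12,6,11,12,7)
  step pc=2: beq  $0, $4, L0  cond=F  regs=(0,12,6,11,12,7)
  step pc=3: xori  $5, $4, 14  regs=(0,12,6,11,12,2)
  step pc=4: slt  $3, $0, $4  regs=(0,12,6,1,12,2)
  step pc=5: bne  $5, $4, L7  cond=T  regs=(0,12,6,1,12,2)
  step pc=6: slt  $5, $0, $2  regs=(0,12,6,1,12,1)
  step pc=7: or   $3, $1, $2  regs=(0,12,6,14,12,1)
  step pc=8: xori  $0, $3, 12  regs=(0,12,6,14,12,1)
  step pc=9: add  $3, $3, $5  regs=(0,12,6,15,12,1)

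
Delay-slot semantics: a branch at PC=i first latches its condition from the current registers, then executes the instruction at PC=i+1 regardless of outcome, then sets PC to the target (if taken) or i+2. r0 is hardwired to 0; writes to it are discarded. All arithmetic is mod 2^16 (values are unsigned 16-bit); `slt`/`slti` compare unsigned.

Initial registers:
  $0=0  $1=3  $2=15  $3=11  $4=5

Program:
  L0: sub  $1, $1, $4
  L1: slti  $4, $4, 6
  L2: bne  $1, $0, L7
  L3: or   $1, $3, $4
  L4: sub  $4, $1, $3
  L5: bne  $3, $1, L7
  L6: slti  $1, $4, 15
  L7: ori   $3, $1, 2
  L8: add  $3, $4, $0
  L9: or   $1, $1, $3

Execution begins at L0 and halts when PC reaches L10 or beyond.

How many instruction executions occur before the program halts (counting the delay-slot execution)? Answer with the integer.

7

[0] sub  $1, $1, $4  →  {$0:0, $1:65534, $2:15, $3:11, $4:5}
[1] slti  $4, $4, 6  →  {$0:0, $1:65534, $2:15, $3:11, $4:1}
[2] bne  $1, $0, L7  →  {$0:0, $1:65534, $2:15, $3:11, $4:1}  ⟨branch taken⟩
[3] or   $1, $3, $4  →  {$0:0, $1:11, $2:15, $3:11, $4:1}
[7] ori   $3, $1, 2  →  {$0:0, $1:11, $2:15, $3:11, $4:1}
[8] add  $3, $4, $0  →  {$0:0, $1:11, $2:15, $3:1, $4:1}
[9] or   $1, $1, $3  →  {$0:0, $1:11, $2:15, $3:1, $4:1}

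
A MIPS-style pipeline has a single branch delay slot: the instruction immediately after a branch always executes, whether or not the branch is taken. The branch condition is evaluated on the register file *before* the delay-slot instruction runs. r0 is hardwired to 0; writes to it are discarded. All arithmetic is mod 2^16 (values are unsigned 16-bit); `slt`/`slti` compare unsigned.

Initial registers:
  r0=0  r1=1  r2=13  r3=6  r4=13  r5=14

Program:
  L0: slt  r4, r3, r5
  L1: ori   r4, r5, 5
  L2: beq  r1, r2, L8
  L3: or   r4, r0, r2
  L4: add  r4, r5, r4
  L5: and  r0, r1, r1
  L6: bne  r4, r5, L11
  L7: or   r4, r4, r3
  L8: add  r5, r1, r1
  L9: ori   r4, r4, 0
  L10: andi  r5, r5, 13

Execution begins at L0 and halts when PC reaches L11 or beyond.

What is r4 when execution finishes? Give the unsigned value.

31

  step pc=0: slt  r4, r3, r5  regs=(0,1,13,6,1,14)
  step pc=1: ori   r4, r5, 5  regs=(0,1,13,6,15,14)
  step pc=2: beq  r1, r2, L8  cond=F  regs=(0,1,13,6,15,14)
  step pc=3: or   r4, r0, r2  regs=(0,1,13,6,13,14)
  step pc=4: add  r4, r5, r4  regs=(0,1,13,6,27,14)
  step pc=5: and  r0, r1, r1  regs=(0,1,13,6,27,14)
  step pc=6: bne  r4, r5, L11  cond=T  regs=(0,1,13,6,27,14)
  step pc=7: or   r4, r4, r3  regs=(0,1,13,6,31,14)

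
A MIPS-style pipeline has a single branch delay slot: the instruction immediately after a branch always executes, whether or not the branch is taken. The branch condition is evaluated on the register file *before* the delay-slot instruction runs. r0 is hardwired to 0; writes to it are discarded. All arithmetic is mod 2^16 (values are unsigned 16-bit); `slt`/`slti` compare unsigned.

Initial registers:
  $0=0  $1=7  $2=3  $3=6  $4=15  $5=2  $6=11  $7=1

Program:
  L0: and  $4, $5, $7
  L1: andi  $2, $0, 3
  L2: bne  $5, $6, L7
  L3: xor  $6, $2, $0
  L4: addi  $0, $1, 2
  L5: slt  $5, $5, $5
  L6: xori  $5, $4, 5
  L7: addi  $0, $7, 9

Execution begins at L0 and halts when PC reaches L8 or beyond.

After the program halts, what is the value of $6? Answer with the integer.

[0] and  $4, $5, $7  →  {$0:0, $1:7, $2:3, $3:6, $4:0, $5:2, $6:11, $7:1}
[1] andi  $2, $0, 3  →  {$0:0, $1:7, $2:0, $3:6, $4:0, $5:2, $6:11, $7:1}
[2] bne  $5, $6, L7  →  {$0:0, $1:7, $2:0, $3:6, $4:0, $5:2, $6:11, $7:1}  ⟨branch taken⟩
[3] xor  $6, $2, $0  →  {$0:0, $1:7, $2:0, $3:6, $4:0, $5:2, $6:0, $7:1}
[7] addi  $0, $7, 9  →  {$0:0, $1:7, $2:0, $3:6, $4:0, $5:2, $6:0, $7:1}

0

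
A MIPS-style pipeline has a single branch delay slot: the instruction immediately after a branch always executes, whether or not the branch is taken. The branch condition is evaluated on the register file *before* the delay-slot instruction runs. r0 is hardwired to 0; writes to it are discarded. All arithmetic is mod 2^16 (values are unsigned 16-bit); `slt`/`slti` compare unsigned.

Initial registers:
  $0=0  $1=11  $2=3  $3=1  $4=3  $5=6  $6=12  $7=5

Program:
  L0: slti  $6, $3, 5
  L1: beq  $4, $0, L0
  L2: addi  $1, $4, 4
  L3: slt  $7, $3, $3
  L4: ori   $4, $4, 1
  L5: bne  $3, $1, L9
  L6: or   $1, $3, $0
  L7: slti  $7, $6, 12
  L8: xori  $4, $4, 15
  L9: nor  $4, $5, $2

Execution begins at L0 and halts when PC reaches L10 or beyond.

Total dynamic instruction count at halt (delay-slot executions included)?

  step pc=0: slti  $6, $3, 5  regs=(0,11,3,1,3,6,1,5)
  step pc=1: beq  $4, $0, L0  cond=F  regs=(0,11,3,1,3,6,1,5)
  step pc=2: addi  $1, $4, 4  regs=(0,7,3,1,3,6,1,5)
  step pc=3: slt  $7, $3, $3  regs=(0,7,3,1,3,6,1,0)
  step pc=4: ori   $4, $4, 1  regs=(0,7,3,1,3,6,1,0)
  step pc=5: bne  $3, $1, L9  cond=T  regs=(0,7,3,1,3,6,1,0)
  step pc=6: or   $1, $3, $0  regs=(0,1,3,1,3,6,1,0)
  step pc=9: nor  $4, $5, $2  regs=(0,1,3,1,65528,6,1,0)

8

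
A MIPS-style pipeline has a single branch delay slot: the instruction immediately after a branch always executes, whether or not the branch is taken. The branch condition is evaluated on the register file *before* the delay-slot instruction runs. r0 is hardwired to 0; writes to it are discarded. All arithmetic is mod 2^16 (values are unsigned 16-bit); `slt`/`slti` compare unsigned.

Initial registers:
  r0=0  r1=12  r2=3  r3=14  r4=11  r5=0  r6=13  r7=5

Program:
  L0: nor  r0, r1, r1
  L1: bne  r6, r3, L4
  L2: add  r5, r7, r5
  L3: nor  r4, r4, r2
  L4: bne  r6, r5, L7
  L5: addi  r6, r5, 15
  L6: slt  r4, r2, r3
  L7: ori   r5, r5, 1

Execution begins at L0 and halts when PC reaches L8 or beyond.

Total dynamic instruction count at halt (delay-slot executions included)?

  step pc=0: nor  r0, r1, r1  regs=(0,12,3,14,11,0,13,5)
  step pc=1: bne  r6, r3, L4  cond=T  regs=(0,12,3,14,11,0,13,5)
  step pc=2: add  r5, r7, r5  regs=(0,12,3,14,11,5,13,5)
  step pc=4: bne  r6, r5, L7  cond=T  regs=(0,12,3,14,11,5,13,5)
  step pc=5: addi  r6, r5, 15  regs=(0,12,3,14,11,5,20,5)
  step pc=7: ori   r5, r5, 1  regs=(0,12,3,14,11,5,20,5)

6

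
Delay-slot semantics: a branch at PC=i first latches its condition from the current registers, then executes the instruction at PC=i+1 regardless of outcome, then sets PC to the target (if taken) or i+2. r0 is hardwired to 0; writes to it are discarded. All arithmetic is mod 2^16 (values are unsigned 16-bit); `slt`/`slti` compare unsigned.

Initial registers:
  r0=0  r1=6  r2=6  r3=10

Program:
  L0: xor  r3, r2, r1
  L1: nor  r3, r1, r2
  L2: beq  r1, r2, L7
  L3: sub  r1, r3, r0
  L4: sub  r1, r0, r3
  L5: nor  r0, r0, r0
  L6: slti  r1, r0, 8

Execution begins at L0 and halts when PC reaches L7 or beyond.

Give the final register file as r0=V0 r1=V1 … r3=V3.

  step pc=0: xor  r3, r2, r1  regs=(0,6,6,0)
  step pc=1: nor  r3, r1, r2  regs=(0,6,6,65529)
  step pc=2: beq  r1, r2, L7  cond=T  regs=(0,6,6,65529)
  step pc=3: sub  r1, r3, r0  regs=(0,65529,6,65529)

r0=0 r1=65529 r2=6 r3=65529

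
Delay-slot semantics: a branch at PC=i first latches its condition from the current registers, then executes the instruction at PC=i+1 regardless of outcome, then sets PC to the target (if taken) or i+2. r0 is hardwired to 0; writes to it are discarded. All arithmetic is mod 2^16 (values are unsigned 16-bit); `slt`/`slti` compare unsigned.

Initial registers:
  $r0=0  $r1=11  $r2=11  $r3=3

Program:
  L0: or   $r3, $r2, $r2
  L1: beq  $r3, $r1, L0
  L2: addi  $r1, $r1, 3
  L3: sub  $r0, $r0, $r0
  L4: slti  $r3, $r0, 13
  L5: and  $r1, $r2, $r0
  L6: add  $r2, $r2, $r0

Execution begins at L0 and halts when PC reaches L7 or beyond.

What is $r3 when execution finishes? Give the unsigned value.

PC=0  or   $r3, $r2, $r2     | $r0=0 $r1=11 $r2=11 $r3=11
PC=1  beq  $r3, $r1, L0      | $r0=0 $r1=11 $r2=11 $r3=11  [TAKEN]
PC=2  addi  $r1, $r1, 3      | $r0=0 $r1=14 $r2=11 $r3=11
PC=0  or   $r3, $r2, $r2     | $r0=0 $r1=14 $r2=11 $r3=11
PC=1  beq  $r3, $r1, L0      | $r0=0 $r1=14 $r2=11 $r3=11  [not taken]
PC=2  addi  $r1, $r1, 3      | $r0=0 $r1=17 $r2=11 $r3=11
PC=3  sub  $r0, $r0, $r0     | $r0=0 $r1=17 $r2=11 $r3=11
PC=4  slti  $r3, $r0, 13     | $r0=0 $r1=17 $r2=11 $r3=1
PC=5  and  $r1, $r2, $r0     | $r0=0 $r1=0 $r2=11 $r3=1
PC=6  add  $r2, $r2, $r0     | $r0=0 $r1=0 $r2=11 $r3=1

1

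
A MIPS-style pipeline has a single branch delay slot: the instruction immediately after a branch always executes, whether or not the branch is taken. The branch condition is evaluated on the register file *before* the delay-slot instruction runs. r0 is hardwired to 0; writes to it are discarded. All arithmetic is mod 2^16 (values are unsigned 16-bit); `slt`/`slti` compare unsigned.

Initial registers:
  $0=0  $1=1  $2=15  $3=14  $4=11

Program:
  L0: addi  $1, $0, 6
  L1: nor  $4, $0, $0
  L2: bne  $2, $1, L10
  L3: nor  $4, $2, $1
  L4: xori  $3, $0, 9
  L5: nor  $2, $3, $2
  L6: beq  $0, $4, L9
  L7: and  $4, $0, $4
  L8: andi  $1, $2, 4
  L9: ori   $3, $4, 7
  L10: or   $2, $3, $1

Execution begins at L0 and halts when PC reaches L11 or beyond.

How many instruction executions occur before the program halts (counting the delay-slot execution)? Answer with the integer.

5

  step pc=0: addi  $1, $0, 6  regs=(0,6,15,14,11)
  step pc=1: nor  $4, $0, $0  regs=(0,6,15,14,65535)
  step pc=2: bne  $2, $1, L10  cond=T  regs=(0,6,15,14,65535)
  step pc=3: nor  $4, $2, $1  regs=(0,6,15,14,65520)
  step pc=10: or   $2, $3, $1  regs=(0,6,14,14,65520)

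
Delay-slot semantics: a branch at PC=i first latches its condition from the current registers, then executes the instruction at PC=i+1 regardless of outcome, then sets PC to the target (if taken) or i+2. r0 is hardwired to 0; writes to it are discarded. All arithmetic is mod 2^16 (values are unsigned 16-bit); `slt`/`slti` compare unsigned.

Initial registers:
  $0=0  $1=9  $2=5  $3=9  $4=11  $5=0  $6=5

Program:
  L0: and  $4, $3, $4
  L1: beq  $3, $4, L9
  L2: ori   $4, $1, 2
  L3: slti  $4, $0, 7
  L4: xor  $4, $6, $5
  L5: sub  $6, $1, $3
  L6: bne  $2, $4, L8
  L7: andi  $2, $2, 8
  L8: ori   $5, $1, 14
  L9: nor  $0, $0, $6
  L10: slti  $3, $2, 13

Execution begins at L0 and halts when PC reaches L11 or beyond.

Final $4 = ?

[0] and  $4, $3, $4  →  {$0:0, $1:9, $2:5, $3:9, $4:9, $5:0, $6:5}
[1] beq  $3, $4, L9  →  {$0:0, $1:9, $2:5, $3:9, $4:9, $5:0, $6:5}  ⟨branch taken⟩
[2] ori   $4, $1, 2  →  {$0:0, $1:9, $2:5, $3:9, $4:11, $5:0, $6:5}
[9] nor  $0, $0, $6  →  {$0:0, $1:9, $2:5, $3:9, $4:11, $5:0, $6:5}
[10] slti  $3, $2, 13  →  {$0:0, $1:9, $2:5, $3:1, $4:11, $5:0, $6:5}

11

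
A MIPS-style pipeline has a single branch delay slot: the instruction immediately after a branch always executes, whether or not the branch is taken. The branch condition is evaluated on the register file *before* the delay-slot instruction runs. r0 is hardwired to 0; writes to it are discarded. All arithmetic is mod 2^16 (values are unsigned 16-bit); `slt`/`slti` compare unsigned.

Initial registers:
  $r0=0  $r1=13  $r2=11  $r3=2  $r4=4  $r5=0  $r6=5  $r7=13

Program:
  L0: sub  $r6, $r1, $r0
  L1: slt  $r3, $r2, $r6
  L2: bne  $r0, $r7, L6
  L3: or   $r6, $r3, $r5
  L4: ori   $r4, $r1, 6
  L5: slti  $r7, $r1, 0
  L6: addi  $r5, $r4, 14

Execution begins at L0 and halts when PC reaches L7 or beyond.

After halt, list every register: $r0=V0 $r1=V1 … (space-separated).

$r0=0 $r1=13 $r2=11 $r3=1 $r4=4 $r5=18 $r6=1 $r7=13

#0 sub  $r6, $r1, $r0 ; 0/13/11/2/4/0/13/13
#1 slt  $r3, $r2, $r6 ; 0/13/11/1/4/0/13/13
#2 bne  $r0, $r7, L6 ; 0/13/11/1/4/0/13/13 ; →target
#3 or   $r6, $r3, $r5 ; 0/13/11/1/4/0/1/13
#6 addi  $r5, $r4, 14 ; 0/13/11/1/4/18/1/13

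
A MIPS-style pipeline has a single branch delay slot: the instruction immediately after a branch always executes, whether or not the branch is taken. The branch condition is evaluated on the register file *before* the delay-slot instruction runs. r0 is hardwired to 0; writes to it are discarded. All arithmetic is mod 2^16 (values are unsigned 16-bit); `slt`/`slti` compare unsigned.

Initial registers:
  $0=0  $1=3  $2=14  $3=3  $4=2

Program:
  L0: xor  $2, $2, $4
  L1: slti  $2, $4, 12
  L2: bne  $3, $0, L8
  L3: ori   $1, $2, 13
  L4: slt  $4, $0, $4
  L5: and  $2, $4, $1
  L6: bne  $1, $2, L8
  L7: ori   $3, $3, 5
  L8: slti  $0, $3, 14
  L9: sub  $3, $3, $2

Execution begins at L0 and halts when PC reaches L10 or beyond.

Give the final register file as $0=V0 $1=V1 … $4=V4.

$0=0 $1=13 $2=1 $3=2 $4=2

  step pc=0: xor  $2, $2, $4  regs=(0,3,12,3,2)
  step pc=1: slti  $2, $4, 12  regs=(0,3,1,3,2)
  step pc=2: bne  $3, $0, L8  cond=T  regs=(0,3,1,3,2)
  step pc=3: ori   $1, $2, 13  regs=(0,13,1,3,2)
  step pc=8: slti  $0, $3, 14  regs=(0,13,1,3,2)
  step pc=9: sub  $3, $3, $2  regs=(0,13,1,2,2)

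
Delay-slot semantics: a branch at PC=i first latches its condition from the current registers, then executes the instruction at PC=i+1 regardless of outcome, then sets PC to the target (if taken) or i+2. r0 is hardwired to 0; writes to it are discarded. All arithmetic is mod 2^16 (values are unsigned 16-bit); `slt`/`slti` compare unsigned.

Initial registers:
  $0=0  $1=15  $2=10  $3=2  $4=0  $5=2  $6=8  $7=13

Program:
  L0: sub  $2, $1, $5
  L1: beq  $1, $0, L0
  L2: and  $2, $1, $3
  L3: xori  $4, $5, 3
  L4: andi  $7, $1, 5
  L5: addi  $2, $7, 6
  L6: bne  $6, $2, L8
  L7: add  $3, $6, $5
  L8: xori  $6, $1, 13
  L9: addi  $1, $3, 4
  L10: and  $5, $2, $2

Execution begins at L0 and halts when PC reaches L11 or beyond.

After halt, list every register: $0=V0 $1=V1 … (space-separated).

PC=0  sub  $2, $1, $5        | $0=0 $1=15 $2=13 $3=2 $4=0 $5=2 $6=8 $7=13
PC=1  beq  $1, $0, L0        | $0=0 $1=15 $2=13 $3=2 $4=0 $5=2 $6=8 $7=13  [not taken]
PC=2  and  $2, $1, $3        | $0=0 $1=15 $2=2 $3=2 $4=0 $5=2 $6=8 $7=13
PC=3  xori  $4, $5, 3        | $0=0 $1=15 $2=2 $3=2 $4=1 $5=2 $6=8 $7=13
PC=4  andi  $7, $1, 5        | $0=0 $1=15 $2=2 $3=2 $4=1 $5=2 $6=8 $7=5
PC=5  addi  $2, $7, 6        | $0=0 $1=15 $2=11 $3=2 $4=1 $5=2 $6=8 $7=5
PC=6  bne  $6, $2, L8        | $0=0 $1=15 $2=11 $3=2 $4=1 $5=2 $6=8 $7=5  [TAKEN]
PC=7  add  $3, $6, $5        | $0=0 $1=15 $2=11 $3=10 $4=1 $5=2 $6=8 $7=5
PC=8  xori  $6, $1, 13       | $0=0 $1=15 $2=11 $3=10 $4=1 $5=2 $6=2 $7=5
PC=9  addi  $1, $3, 4        | $0=0 $1=14 $2=11 $3=10 $4=1 $5=2 $6=2 $7=5
PC=10 and  $5, $2, $2        | $0=0 $1=14 $2=11 $3=10 $4=1 $5=11 $6=2 $7=5

$0=0 $1=14 $2=11 $3=10 $4=1 $5=11 $6=2 $7=5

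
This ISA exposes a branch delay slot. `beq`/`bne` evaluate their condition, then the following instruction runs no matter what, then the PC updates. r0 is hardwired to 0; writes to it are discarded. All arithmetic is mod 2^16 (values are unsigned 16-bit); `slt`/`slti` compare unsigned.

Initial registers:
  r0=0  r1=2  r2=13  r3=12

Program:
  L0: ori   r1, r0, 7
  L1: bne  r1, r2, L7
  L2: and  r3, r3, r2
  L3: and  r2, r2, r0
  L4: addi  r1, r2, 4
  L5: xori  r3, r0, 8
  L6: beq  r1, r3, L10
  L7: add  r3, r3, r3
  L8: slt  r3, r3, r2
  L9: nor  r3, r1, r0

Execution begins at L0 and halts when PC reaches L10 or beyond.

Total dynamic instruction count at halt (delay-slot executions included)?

6

[0] ori   r1, r0, 7  →  {r0:0, r1:7, r2:13, r3:12}
[1] bne  r1, r2, L7  →  {r0:0, r1:7, r2:13, r3:12}  ⟨branch taken⟩
[2] and  r3, r3, r2  →  {r0:0, r1:7, r2:13, r3:12}
[7] add  r3, r3, r3  →  {r0:0, r1:7, r2:13, r3:24}
[8] slt  r3, r3, r2  →  {r0:0, r1:7, r2:13, r3:0}
[9] nor  r3, r1, r0  →  {r0:0, r1:7, r2:13, r3:65528}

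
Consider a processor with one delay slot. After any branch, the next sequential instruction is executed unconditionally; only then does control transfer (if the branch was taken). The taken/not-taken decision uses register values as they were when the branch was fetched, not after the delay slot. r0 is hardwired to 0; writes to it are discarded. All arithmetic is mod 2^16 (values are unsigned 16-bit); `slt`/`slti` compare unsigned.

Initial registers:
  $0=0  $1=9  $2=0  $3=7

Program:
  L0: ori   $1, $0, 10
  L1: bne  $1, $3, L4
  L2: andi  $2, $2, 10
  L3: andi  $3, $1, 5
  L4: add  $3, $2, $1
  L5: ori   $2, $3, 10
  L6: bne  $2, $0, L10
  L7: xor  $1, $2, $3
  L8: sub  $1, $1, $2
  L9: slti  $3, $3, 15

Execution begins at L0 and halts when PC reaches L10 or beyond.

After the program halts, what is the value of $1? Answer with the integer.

#0 ori   $1, $0, 10 ; 0/10/0/7
#1 bne  $1, $3, L4 ; 0/10/0/7 ; →target
#2 andi  $2, $2, 10 ; 0/10/0/7
#4 add  $3, $2, $1 ; 0/10/0/10
#5 ori   $2, $3, 10 ; 0/10/10/10
#6 bne  $2, $0, L10 ; 0/10/10/10 ; →target
#7 xor  $1, $2, $3 ; 0/0/10/10

0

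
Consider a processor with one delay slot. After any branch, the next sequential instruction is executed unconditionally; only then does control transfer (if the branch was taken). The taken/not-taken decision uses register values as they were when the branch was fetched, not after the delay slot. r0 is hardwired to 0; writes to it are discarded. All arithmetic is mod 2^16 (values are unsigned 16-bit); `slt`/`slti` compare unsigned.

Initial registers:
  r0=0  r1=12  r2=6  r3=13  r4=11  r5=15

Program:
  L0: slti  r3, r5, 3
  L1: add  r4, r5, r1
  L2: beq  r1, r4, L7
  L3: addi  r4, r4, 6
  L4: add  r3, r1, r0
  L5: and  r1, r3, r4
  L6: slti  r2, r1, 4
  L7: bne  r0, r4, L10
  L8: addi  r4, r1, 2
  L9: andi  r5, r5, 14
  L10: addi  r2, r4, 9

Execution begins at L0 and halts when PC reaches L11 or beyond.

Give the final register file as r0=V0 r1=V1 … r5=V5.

  step pc=0: slti  r3, r5, 3  regs=(0,12,6,0,11,15)
  step pc=1: add  r4, r5, r1  regs=(0,12,6,0,27,15)
  step pc=2: beq  r1, r4, L7  cond=F  regs=(0,12,6,0,27,15)
  step pc=3: addi  r4, r4, 6  regs=(0,12,6,0,33,15)
  step pc=4: add  r3, r1, r0  regs=(0,12,6,12,33,15)
  step pc=5: and  r1, r3, r4  regs=(0,0,6,12,33,15)
  step pc=6: slti  r2, r1, 4  regs=(0,0,1,12,33,15)
  step pc=7: bne  r0, r4, L10  cond=T  regs=(0,0,1,12,33,15)
  step pc=8: addi  r4, r1, 2  regs=(0,0,1,12,2,15)
  step pc=10: addi  r2, r4, 9  regs=(0,0,11,12,2,15)

r0=0 r1=0 r2=11 r3=12 r4=2 r5=15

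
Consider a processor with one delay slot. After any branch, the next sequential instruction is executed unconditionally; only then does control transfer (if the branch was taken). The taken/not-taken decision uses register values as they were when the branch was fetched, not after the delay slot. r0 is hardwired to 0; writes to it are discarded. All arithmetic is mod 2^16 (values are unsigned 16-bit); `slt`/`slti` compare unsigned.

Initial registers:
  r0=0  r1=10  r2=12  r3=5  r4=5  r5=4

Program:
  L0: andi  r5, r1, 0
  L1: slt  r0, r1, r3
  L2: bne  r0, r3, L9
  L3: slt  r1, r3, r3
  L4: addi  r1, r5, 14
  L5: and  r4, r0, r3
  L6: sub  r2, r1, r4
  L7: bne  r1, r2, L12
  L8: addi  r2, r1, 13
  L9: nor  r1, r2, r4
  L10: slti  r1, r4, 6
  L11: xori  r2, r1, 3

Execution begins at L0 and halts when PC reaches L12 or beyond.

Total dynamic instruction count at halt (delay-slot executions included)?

#0 andi  r5, r1, 0 ; 0/10/12/5/5/0
#1 slt  r0, r1, r3 ; 0/10/12/5/5/0
#2 bne  r0, r3, L9 ; 0/10/12/5/5/0 ; →target
#3 slt  r1, r3, r3 ; 0/0/12/5/5/0
#9 nor  r1, r2, r4 ; 0/65522/12/5/5/0
#10 slti  r1, r4, 6 ; 0/1/12/5/5/0
#11 xori  r2, r1, 3 ; 0/1/2/5/5/0

7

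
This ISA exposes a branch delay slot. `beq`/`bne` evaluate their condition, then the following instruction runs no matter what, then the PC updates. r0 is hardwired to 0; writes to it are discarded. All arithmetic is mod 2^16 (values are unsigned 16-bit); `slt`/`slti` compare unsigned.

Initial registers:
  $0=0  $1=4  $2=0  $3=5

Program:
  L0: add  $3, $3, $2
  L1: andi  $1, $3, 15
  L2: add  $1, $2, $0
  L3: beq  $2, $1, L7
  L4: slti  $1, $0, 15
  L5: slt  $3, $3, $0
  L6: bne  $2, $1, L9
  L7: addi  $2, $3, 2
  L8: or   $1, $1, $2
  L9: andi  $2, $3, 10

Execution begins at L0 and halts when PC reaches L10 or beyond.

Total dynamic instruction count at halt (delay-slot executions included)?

8

PC=0  add  $3, $3, $2        | $0=0 $1=4 $2=0 $3=5
PC=1  andi  $1, $3, 15       | $0=0 $1=5 $2=0 $3=5
PC=2  add  $1, $2, $0        | $0=0 $1=0 $2=0 $3=5
PC=3  beq  $2, $1, L7        | $0=0 $1=0 $2=0 $3=5  [TAKEN]
PC=4  slti  $1, $0, 15       | $0=0 $1=1 $2=0 $3=5
PC=7  addi  $2, $3, 2        | $0=0 $1=1 $2=7 $3=5
PC=8  or   $1, $1, $2        | $0=0 $1=7 $2=7 $3=5
PC=9  andi  $2, $3, 10       | $0=0 $1=7 $2=0 $3=5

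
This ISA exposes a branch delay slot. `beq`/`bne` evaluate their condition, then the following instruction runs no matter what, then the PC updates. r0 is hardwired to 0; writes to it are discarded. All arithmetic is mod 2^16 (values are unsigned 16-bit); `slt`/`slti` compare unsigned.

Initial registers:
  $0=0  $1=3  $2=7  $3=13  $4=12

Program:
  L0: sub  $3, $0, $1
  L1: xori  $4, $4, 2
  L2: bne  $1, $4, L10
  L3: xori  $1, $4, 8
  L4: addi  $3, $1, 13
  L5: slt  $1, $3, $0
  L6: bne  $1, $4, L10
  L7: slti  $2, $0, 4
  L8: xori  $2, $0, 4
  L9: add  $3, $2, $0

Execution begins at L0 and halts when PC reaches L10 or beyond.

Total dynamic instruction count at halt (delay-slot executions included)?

4

PC=0  sub  $3, $0, $1        | $0=0 $1=3 $2=7 $3=65533 $4=12
PC=1  xori  $4, $4, 2        | $0=0 $1=3 $2=7 $3=65533 $4=14
PC=2  bne  $1, $4, L10       | $0=0 $1=3 $2=7 $3=65533 $4=14  [TAKEN]
PC=3  xori  $1, $4, 8        | $0=0 $1=6 $2=7 $3=65533 $4=14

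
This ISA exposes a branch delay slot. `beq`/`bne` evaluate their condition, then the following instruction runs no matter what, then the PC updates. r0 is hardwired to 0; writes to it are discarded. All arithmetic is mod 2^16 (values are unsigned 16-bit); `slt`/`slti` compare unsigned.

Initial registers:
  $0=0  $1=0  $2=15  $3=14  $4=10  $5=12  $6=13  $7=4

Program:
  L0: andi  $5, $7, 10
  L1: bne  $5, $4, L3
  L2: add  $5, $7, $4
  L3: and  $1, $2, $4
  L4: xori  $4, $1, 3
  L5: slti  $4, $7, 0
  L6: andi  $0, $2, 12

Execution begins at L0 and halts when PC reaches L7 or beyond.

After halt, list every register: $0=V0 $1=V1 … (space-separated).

PC=0  andi  $5, $7, 10       | $0=0 $1=0 $2=15 $3=14 $4=10 $5=0 $6=13 $7=4
PC=1  bne  $5, $4, L3        | $0=0 $1=0 $2=15 $3=14 $4=10 $5=0 $6=13 $7=4  [TAKEN]
PC=2  add  $5, $7, $4        | $0=0 $1=0 $2=15 $3=14 $4=10 $5=14 $6=13 $7=4
PC=3  and  $1, $2, $4        | $0=0 $1=10 $2=15 $3=14 $4=10 $5=14 $6=13 $7=4
PC=4  xori  $4, $1, 3        | $0=0 $1=10 $2=15 $3=14 $4=9 $5=14 $6=13 $7=4
PC=5  slti  $4, $7, 0        | $0=0 $1=10 $2=15 $3=14 $4=0 $5=14 $6=13 $7=4
PC=6  andi  $0, $2, 12       | $0=0 $1=10 $2=15 $3=14 $4=0 $5=14 $6=13 $7=4

$0=0 $1=10 $2=15 $3=14 $4=0 $5=14 $6=13 $7=4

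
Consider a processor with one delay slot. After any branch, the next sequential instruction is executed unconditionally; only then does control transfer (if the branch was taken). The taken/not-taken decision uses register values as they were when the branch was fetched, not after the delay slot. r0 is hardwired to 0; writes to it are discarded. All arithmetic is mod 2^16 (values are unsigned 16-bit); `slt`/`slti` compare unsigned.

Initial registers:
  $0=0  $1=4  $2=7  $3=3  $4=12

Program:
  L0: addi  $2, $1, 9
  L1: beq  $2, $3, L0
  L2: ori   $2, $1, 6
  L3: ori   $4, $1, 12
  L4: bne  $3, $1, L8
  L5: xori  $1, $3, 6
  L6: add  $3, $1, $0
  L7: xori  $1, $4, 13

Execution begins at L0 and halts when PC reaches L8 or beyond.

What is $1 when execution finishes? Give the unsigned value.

PC=0  addi  $2, $1, 9        | $0=0 $1=4 $2=13 $3=3 $4=12
PC=1  beq  $2, $3, L0        | $0=0 $1=4 $2=13 $3=3 $4=12  [not taken]
PC=2  ori   $2, $1, 6        | $0=0 $1=4 $2=6 $3=3 $4=12
PC=3  ori   $4, $1, 12       | $0=0 $1=4 $2=6 $3=3 $4=12
PC=4  bne  $3, $1, L8        | $0=0 $1=4 $2=6 $3=3 $4=12  [TAKEN]
PC=5  xori  $1, $3, 6        | $0=0 $1=5 $2=6 $3=3 $4=12

5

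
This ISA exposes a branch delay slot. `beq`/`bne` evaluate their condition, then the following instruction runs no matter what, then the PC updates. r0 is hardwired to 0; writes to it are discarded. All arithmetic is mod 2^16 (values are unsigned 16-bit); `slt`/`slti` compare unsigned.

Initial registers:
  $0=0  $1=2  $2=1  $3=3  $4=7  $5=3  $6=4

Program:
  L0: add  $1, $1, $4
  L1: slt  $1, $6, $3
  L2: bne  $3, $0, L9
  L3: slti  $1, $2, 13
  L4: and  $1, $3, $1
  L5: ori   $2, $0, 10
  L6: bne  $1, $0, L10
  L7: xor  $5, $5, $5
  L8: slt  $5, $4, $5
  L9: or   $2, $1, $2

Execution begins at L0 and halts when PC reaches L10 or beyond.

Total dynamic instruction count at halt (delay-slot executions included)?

5

#0 add  $1, $1, $4 ; 0/9/1/3/7/3/4
#1 slt  $1, $6, $3 ; 0/0/1/3/7/3/4
#2 bne  $3, $0, L9 ; 0/0/1/3/7/3/4 ; →target
#3 slti  $1, $2, 13 ; 0/1/1/3/7/3/4
#9 or   $2, $1, $2 ; 0/1/1/3/7/3/4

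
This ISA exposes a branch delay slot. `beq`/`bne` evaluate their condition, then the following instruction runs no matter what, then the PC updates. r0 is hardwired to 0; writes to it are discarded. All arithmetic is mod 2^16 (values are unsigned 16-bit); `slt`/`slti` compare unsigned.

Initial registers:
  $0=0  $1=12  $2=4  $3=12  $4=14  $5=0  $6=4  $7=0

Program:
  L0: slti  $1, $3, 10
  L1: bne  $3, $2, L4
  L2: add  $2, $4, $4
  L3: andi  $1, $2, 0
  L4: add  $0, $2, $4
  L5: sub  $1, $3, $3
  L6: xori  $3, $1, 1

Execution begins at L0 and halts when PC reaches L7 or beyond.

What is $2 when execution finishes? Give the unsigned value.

28

#0 slti  $1, $3, 10 ; 0/0/4/12/14/0/4/0
#1 bne  $3, $2, L4 ; 0/0/4/12/14/0/4/0 ; →target
#2 add  $2, $4, $4 ; 0/0/28/12/14/0/4/0
#4 add  $0, $2, $4 ; 0/0/28/12/14/0/4/0
#5 sub  $1, $3, $3 ; 0/0/28/12/14/0/4/0
#6 xori  $3, $1, 1 ; 0/0/28/1/14/0/4/0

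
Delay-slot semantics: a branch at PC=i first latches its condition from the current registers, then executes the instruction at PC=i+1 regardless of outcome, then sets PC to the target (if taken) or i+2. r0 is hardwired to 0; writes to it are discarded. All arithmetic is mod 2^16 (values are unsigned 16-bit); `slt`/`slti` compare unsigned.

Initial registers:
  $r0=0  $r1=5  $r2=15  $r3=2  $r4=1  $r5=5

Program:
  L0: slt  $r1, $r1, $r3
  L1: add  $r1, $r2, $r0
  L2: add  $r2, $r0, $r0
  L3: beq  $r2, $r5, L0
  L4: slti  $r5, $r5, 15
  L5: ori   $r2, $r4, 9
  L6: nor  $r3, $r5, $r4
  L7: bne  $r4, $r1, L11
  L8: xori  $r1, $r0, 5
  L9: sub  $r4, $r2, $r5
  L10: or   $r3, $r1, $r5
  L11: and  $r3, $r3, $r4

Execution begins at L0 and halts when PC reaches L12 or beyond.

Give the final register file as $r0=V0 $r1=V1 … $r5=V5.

  step pc=0: slt  $r1, $r1, $r3  regs=(0,0,15,2,1,5)
  step pc=1: add  $r1, $r2, $r0  regs=(0,15,15,2,1,5)
  step pc=2: add  $r2, $r0, $r0  regs=(0,15,0,2,1,5)
  step pc=3: beq  $r2, $r5, L0  cond=F  regs=(0,15,0,2,1,5)
  step pc=4: slti  $r5, $r5, 15  regs=(0,15,0,2,1,1)
  step pc=5: ori   $r2, $r4, 9  regs=(0,15,9,2,1,1)
  step pc=6: nor  $r3, $r5, $r4  regs=(0,15,9,65534,1,1)
  step pc=7: bne  $r4, $r1, L11  cond=T  regs=(0,15,9,65534,1,1)
  step pc=8: xori  $r1, $r0, 5  regs=(0,5,9,65534,1,1)
  step pc=11: and  $r3, $r3, $r4  regs=(0,5,9,0,1,1)

$r0=0 $r1=5 $r2=9 $r3=0 $r4=1 $r5=1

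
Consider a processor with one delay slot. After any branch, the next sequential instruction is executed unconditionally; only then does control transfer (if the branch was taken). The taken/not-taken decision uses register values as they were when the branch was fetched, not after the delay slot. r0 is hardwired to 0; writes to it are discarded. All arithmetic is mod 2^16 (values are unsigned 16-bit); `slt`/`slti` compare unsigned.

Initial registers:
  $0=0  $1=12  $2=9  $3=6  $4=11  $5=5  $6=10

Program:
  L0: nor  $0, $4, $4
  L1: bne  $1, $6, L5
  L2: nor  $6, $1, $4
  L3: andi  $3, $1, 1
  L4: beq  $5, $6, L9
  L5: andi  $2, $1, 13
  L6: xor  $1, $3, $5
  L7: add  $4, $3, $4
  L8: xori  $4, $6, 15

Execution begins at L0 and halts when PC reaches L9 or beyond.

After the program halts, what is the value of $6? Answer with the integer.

65520

#0 nor  $0, $4, $4 ; 0/12/9/6/11/5/10
#1 bne  $1, $6, L5 ; 0/12/9/6/11/5/10 ; →target
#2 nor  $6, $1, $4 ; 0/12/9/6/11/5/65520
#5 andi  $2, $1, 13 ; 0/12/12/6/11/5/65520
#6 xor  $1, $3, $5 ; 0/3/12/6/11/5/65520
#7 add  $4, $3, $4 ; 0/3/12/6/17/5/65520
#8 xori  $4, $6, 15 ; 0/3/12/6/65535/5/65520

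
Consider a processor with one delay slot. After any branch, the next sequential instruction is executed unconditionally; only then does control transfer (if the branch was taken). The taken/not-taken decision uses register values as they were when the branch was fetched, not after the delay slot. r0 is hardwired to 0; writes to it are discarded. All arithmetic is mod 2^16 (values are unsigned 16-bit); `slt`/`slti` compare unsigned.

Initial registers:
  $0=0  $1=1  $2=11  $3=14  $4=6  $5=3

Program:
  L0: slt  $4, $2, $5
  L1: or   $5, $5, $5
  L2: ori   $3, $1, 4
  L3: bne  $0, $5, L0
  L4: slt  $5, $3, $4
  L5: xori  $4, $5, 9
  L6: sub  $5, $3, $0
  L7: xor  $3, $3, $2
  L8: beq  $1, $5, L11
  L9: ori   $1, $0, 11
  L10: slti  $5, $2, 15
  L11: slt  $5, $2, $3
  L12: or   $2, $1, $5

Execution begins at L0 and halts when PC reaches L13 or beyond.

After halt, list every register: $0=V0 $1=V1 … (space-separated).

$0=0 $1=11 $2=11 $3=14 $4=9 $5=1

PC=0  slt  $4, $2, $5        | $0=0 $1=1 $2=11 $3=14 $4=0 $5=3
PC=1  or   $5, $5, $5        | $0=0 $1=1 $2=11 $3=14 $4=0 $5=3
PC=2  ori   $3, $1, 4        | $0=0 $1=1 $2=11 $3=5 $4=0 $5=3
PC=3  bne  $0, $5, L0        | $0=0 $1=1 $2=11 $3=5 $4=0 $5=3  [TAKEN]
PC=4  slt  $5, $3, $4        | $0=0 $1=1 $2=11 $3=5 $4=0 $5=0
PC=0  slt  $4, $2, $5        | $0=0 $1=1 $2=11 $3=5 $4=0 $5=0
PC=1  or   $5, $5, $5        | $0=0 $1=1 $2=11 $3=5 $4=0 $5=0
PC=2  ori   $3, $1, 4        | $0=0 $1=1 $2=11 $3=5 $4=0 $5=0
PC=3  bne  $0, $5, L0        | $0=0 $1=1 $2=11 $3=5 $4=0 $5=0  [not taken]
PC=4  slt  $5, $3, $4        | $0=0 $1=1 $2=11 $3=5 $4=0 $5=0
PC=5  xori  $4, $5, 9        | $0=0 $1=1 $2=11 $3=5 $4=9 $5=0
PC=6  sub  $5, $3, $0        | $0=0 $1=1 $2=11 $3=5 $4=9 $5=5
PC=7  xor  $3, $3, $2        | $0=0 $1=1 $2=11 $3=14 $4=9 $5=5
PC=8  beq  $1, $5, L11       | $0=0 $1=1 $2=11 $3=14 $4=9 $5=5  [not taken]
PC=9  ori   $1, $0, 11       | $0=0 $1=11 $2=11 $3=14 $4=9 $5=5
PC=10 slti  $5, $2, 15       | $0=0 $1=11 $2=11 $3=14 $4=9 $5=1
PC=11 slt  $5, $2, $3        | $0=0 $1=11 $2=11 $3=14 $4=9 $5=1
PC=12 or   $2, $1, $5        | $0=0 $1=11 $2=11 $3=14 $4=9 $5=1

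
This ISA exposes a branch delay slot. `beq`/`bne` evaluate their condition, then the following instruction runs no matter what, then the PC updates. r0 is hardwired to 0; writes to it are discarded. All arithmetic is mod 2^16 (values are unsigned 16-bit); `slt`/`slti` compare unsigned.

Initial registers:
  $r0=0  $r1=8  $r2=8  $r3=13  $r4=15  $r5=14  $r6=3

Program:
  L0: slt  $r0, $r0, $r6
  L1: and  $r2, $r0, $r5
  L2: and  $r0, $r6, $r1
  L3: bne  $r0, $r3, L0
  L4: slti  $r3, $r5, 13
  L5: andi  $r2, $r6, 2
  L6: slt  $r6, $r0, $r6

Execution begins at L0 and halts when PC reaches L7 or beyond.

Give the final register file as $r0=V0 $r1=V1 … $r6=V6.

$r0=0 $r1=8 $r2=2 $r3=0 $r4=15 $r5=14 $r6=1

#0 slt  $r0, $r0, $r6 ; 0/8/8/13/15/14/3
#1 and  $r2, $r0, $r5 ; 0/8/0/13/15/14/3
#2 and  $r0, $r6, $r1 ; 0/8/0/13/15/14/3
#3 bne  $r0, $r3, L0 ; 0/8/0/13/15/14/3 ; →target
#4 slti  $r3, $r5, 13 ; 0/8/0/0/15/14/3
#0 slt  $r0, $r0, $r6 ; 0/8/0/0/15/14/3
#1 and  $r2, $r0, $r5 ; 0/8/0/0/15/14/3
#2 and  $r0, $r6, $r1 ; 0/8/0/0/15/14/3
#3 bne  $r0, $r3, L0 ; 0/8/0/0/15/14/3 ; →fallthru
#4 slti  $r3, $r5, 13 ; 0/8/0/0/15/14/3
#5 andi  $r2, $r6, 2 ; 0/8/2/0/15/14/3
#6 slt  $r6, $r0, $r6 ; 0/8/2/0/15/14/1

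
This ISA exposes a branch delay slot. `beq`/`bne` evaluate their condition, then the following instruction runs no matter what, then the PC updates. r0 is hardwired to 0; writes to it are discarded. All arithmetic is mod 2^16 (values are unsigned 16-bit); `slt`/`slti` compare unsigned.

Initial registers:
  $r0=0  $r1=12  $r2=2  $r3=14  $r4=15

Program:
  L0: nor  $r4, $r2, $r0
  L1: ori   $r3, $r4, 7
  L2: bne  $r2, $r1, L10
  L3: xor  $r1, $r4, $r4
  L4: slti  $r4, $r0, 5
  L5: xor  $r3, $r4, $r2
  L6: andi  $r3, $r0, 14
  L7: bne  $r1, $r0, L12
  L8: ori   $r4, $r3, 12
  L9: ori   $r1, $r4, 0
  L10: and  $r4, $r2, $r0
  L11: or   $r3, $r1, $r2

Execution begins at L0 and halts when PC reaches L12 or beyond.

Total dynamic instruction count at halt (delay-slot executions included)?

6

#0 nor  $r4, $r2, $r0 ; 0/12/2/14/65533
#1 ori   $r3, $r4, 7 ; 0/12/2/65535/65533
#2 bne  $r2, $r1, L10 ; 0/12/2/65535/65533 ; →target
#3 xor  $r1, $r4, $r4 ; 0/0/2/65535/65533
#10 and  $r4, $r2, $r0 ; 0/0/2/65535/0
#11 or   $r3, $r1, $r2 ; 0/0/2/2/0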